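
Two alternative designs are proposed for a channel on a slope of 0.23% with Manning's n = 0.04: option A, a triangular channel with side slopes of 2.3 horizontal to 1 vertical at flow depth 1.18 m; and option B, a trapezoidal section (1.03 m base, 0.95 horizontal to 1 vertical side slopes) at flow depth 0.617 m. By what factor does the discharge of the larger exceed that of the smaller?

4.18

Channel A: For a triangular section with side slope z = 2.3: A = zy² = 2.3×1.18² = 3.203 m²; P = 2y√(1+z²) = 2×1.18×2.508 = 5.919 m. Hydraulic radius R = A/P = 3.203/5.919 = 0.5411 m. Q_A = (1/0.04)·3.203·0.5411^(2/3)·√0.0023 = 2.55 m³/s.
Channel B: With bottom width b = 1.03 m and side slope z = 0.95: A = (b + zy)y = (1.03 + 0.95×0.617)×0.617 = 0.9972 m²; P = b + 2y√(1+z²) = 1.03 + 2×0.617×1.379 = 2.732 m. Hydraulic radius R = A/P = 0.9972/2.732 = 0.365 m. Q_B = (1/0.04)·0.9972·0.365^(2/3)·√0.0023 = 0.6106 m³/s.
The larger discharge is 2.55 m³/s and the smaller is 0.6106 m³/s; the ratio is 4.18.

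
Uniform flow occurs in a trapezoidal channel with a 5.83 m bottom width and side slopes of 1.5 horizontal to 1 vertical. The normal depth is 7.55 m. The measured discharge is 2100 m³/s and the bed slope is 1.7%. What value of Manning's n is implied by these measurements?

n = 0.02

With bottom width b = 5.83 m and side slope z = 1.5: A = (b + zy)y = (5.83 + 1.5×7.55)×7.55 = 129.5 m²; P = b + 2y√(1+z²) = 5.83 + 2×7.55×1.803 = 33.05 m.
Hydraulic radius R = A/P = 129.5/33.05 = 3.919 m.
Rearranging Manning's equation: n = (1/Q) A R^(2/3) S^(1/2) = (1/2100) × 129.5 × 3.919^(2/3) × √0.017 = 0.02.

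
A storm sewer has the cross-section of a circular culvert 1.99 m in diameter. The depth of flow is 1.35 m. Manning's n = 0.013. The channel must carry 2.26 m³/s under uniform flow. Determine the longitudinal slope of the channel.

S = 0.000351

For a circular section of diameter D = 1.99 m at depth y = 1.35 m, the central angle is θ = 2 arccos(1 − 2y/D) = 3.871 rad. Then A = (D²/8)(θ − sin θ) = 2.246 m² and P = Dθ/2 = 3.852 m.
Hydraulic radius R = A/P = 2.246/3.852 = 0.5832 m.
From Manning's equation, S = [nQ / (1 A R^(2/3))]² = [0.013 × 2.26 / (1 × 2.246 × 0.5832^(2/3))]² = 0.000351.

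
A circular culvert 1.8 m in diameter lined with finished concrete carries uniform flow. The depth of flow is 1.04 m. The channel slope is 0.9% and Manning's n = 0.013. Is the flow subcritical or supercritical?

For a circular section of diameter D = 1.8 m at depth y = 1.04 m, the central angle is θ = 2 arccos(1 − 2y/D) = 3.454 rad. Then A = (D²/8)(θ − sin θ) = 1.523 m² and P = Dθ/2 = 3.109 m.
Hydraulic radius R = A/P = 1.523/3.109 = 0.49 m.
V = (1/n) R^(2/3) √S = (1/0.013) × 0.49^(2/3) × √0.009 = 4.536 m/s. Hydraulic depth D_h = A/T = 1.523/1.778 = 0.8567 m.
Froude number Fr = V/√(g·D_h) = 4.536/√(9.81×0.8567) = 1.56, which is greater than 1, so the flow is supercritical.

supercritical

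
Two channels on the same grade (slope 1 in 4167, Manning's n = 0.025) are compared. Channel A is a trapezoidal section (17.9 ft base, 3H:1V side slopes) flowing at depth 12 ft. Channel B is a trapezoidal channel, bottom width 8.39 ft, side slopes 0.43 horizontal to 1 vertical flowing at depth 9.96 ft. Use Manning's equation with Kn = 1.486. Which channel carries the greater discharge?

channel A

Channel A: With bottom width b = 17.9 ft and side slope z = 3: A = (b + zy)y = (17.9 + 3×12)×12 = 646.8 ft²; P = b + 2y√(1+z²) = 17.9 + 2×12×3.162 = 93.79 ft. Hydraulic radius R = A/P = 646.8/93.79 = 6.896 ft. Q_A = (1.486/0.025)·646.8·6.896^(2/3)·√0.00024 = 2158 ft³/s.
Channel B: With bottom width b = 8.39 ft and side slope z = 0.43: A = (b + zy)y = (8.39 + 0.43×9.96)×9.96 = 126.2 ft²; P = b + 2y√(1+z²) = 8.39 + 2×9.96×1.089 = 30.07 ft. Hydraulic radius R = A/P = 126.2/30.07 = 4.197 ft. Q_B = (1.486/0.025)·126.2·4.197^(2/3)·√0.00024 = 302.4 ft³/s.
Q_A = 2158 ft³/s vs Q_B = 302.4 ft³/s, so channel A carries more.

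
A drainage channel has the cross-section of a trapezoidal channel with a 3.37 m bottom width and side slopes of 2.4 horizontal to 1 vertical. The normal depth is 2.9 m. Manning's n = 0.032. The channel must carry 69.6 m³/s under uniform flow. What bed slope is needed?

S = 0.0029

With bottom width b = 3.37 m and side slope z = 2.4: A = (b + zy)y = (3.37 + 2.4×2.9)×2.9 = 29.96 m²; P = b + 2y√(1+z²) = 3.37 + 2×2.9×2.6 = 18.45 m.
Hydraulic radius R = A/P = 29.96/18.45 = 1.624 m.
From Manning's equation, S = [nQ / (1 A R^(2/3))]² = [0.032 × 69.6 / (1 × 29.96 × 1.624^(2/3))]² = 0.0029.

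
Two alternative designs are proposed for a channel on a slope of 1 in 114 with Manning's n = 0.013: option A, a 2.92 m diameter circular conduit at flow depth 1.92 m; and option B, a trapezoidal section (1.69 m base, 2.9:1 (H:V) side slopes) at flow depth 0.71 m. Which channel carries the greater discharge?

channel A

Channel A: For a circular section of diameter D = 2.92 m at depth y = 1.92 m, the central angle is θ = 2 arccos(1 − 2y/D) = 3.783 rad. Then A = (D²/8)(θ − sin θ) = 4.669 m² and P = Dθ/2 = 5.523 m. Hydraulic radius R = A/P = 4.669/5.523 = 0.8454 m. Q_A = (1/0.013)·4.669·0.8454^(2/3)·√0.008772 = 30.07 m³/s.
Channel B: With bottom width b = 1.69 m and side slope z = 2.9: A = (b + zy)y = (1.69 + 2.9×0.71)×0.71 = 2.662 m²; P = b + 2y√(1+z²) = 1.69 + 2×0.71×3.068 = 6.046 m. Hydraulic radius R = A/P = 2.662/6.046 = 0.4403 m. Q_B = (1/0.013)·2.662·0.4403^(2/3)·√0.008772 = 11.1 m³/s.
Q_A = 30.07 m³/s vs Q_B = 11.1 m³/s, so channel A carries more.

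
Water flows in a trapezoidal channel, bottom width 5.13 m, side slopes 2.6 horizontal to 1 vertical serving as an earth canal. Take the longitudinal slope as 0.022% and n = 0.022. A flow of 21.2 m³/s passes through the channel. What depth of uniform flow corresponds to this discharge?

Manning's equation rearranged: A R^(2/3) = nQ / (1·√S) = 0.022 × 21.2 / (√0.00022) = 31.44.
At y = 2.47 m: A R^(2/3) = 37.56 — high.
At y = 2.02 m: A R^(2/3) = 24.72 — low.
At y = 2.27 m: A R^(2/3) = 31.47 — matches.

y_n = 2.27 m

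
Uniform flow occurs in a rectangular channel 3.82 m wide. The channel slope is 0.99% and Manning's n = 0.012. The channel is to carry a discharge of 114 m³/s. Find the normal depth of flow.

y_n = 3.2 m

Manning's equation rearranged: A R^(2/3) = nQ / (1·√S) = 0.012 × 114 / (√0.0099) = 13.75.
Trying y = 3.78 m: A R^(2/3) = 16.92 — too large.
Trying y = 2.19 m: A R^(2/3) = 8.478 — too small.
Trying y = 3.2 m: A R^(2/3) = 13.77 — ≈ 13.75.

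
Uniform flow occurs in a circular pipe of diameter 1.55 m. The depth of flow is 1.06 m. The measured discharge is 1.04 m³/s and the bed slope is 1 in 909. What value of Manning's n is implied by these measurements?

n = 0.026

For a circular section of diameter D = 1.55 m at depth y = 1.06 m, the central angle is θ = 2 arccos(1 − 2y/D) = 3.895 rad. Then A = (D²/8)(θ − sin θ) = 1.375 m² and P = Dθ/2 = 3.018 m.
Hydraulic radius R = A/P = 1.375/3.018 = 0.4555 m.
Rearranging Manning's equation: n = (1/Q) A R^(2/3) S^(1/2) = (1/1.04) × 1.375 × 0.4555^(2/3) × √0.0011 = 0.026.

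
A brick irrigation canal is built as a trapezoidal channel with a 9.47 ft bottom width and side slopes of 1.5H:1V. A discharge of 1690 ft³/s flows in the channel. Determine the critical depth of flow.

y_c = 6.98 ft

At critical depth, Q² T / (g A³) = 1, i.e. A³/T = Q²/g = 1690²/32.2 = 88700.
At y = 6.11 ft: A³/T = 53100 — low.
At y = 8.22 ft: A³/T = 168600 — high.
At y = 6.98 ft: A³/T = 88660 — close enough.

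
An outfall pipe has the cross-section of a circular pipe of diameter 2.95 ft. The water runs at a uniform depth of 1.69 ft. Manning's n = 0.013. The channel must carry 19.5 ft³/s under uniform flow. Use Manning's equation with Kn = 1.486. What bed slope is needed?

S = 0.00239

For a circular section of diameter D = 2.95 ft at depth y = 1.69 ft, the central angle is θ = 2 arccos(1 − 2y/D) = 3.434 rad. Then A = (D²/8)(θ − sin θ) = 4.049 ft² and P = Dθ/2 = 5.065 ft.
Hydraulic radius R = A/P = 4.049/5.065 = 0.7994 ft.
From Manning's equation, S = [nQ / (1.486 A R^(2/3))]² = [0.013 × 19.5 / (1.486 × 4.049 × 0.7994^(2/3))]² = 0.00239.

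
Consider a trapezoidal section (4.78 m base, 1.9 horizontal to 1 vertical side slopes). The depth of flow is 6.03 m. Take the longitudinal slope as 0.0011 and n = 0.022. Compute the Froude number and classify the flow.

subcritical

With bottom width b = 4.78 m and side slope z = 1.9: A = (b + zy)y = (4.78 + 1.9×6.03)×6.03 = 97.91 m²; P = b + 2y√(1+z²) = 4.78 + 2×6.03×2.147 = 30.67 m.
Hydraulic radius R = A/P = 97.91/30.67 = 3.192 m.
V = (1/n) R^(2/3) √S = (1/0.022) × 3.192^(2/3) × √0.0011 = 3.268 m/s. Hydraulic depth D_h = A/T = 97.91/27.69 = 3.535 m.
Froude number Fr = V/√(g·D_h) = 3.268/√(9.81×3.535) = 0.555, which is less than 1, so the flow is subcritical.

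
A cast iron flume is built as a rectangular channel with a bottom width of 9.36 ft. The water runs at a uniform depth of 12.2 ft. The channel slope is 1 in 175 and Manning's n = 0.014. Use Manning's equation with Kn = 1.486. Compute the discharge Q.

Q = 2060 ft³/s

Flow area A = b·y = 9.36 × 12.2 = 114.2 ft². Wetted perimeter P = b + 2y = 9.36 + 2×12.2 = 33.76 ft.
Hydraulic radius R = A/P = 114.2/33.76 = 3.382 ft.
Manning's equation: Q = (1.486/n) A R^(2/3) S^(1/2) = (1.486/0.014) × 114.2 × 3.382^(2/3) × 0.005714^(1/2) = 2060 ft³/s.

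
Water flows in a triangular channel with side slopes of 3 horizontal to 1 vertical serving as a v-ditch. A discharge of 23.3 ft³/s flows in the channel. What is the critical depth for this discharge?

At critical depth, Q² T / (g A³) = 1, i.e. A³/T = Q²/g = 23.3²/32.2 = 16.86.
Try y = 1.01 ft: A³/T = 4.73 — low.
Try y = 1.65 ft: A³/T = 55.03 — high.
Try y = 1.3 ft: A³/T = 16.71 — ≈ 16.86.

y_c = 1.3 ft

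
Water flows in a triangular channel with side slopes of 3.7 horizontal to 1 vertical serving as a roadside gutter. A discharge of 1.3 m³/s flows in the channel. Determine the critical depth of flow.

y_c = 0.479 m

At critical depth, Q² T / (g A³) = 1, i.e. A³/T = Q²/g = 1.3²/9.81 = 0.1723.
Trying y = 0.348 m: A³/T = 0.03494 — low.
Trying y = 0.579 m: A³/T = 0.4454 — high.
Trying y = 0.479 m: A³/T = 0.1726 — close enough.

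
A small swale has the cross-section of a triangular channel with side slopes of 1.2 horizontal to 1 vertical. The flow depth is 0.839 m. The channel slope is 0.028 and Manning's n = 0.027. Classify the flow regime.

For a triangular section with side slope z = 1.2: A = zy² = 1.2×0.839² = 0.8447 m²; P = 2y√(1+z²) = 2×0.839×1.562 = 2.621 m.
Hydraulic radius R = A/P = 0.8447/2.621 = 0.3223 m.
V = (1/n) R^(2/3) √S = (1/0.027) × 0.3223^(2/3) × √0.028 = 2.913 m/s. Hydraulic depth D_h = A/T = 0.8447/2.014 = 0.4195 m.
Froude number Fr = V/√(g·D_h) = 2.913/√(9.81×0.4195) = 1.44, which is greater than 1, so the flow is supercritical.

supercritical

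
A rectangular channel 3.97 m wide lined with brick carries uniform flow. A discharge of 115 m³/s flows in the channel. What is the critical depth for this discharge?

y_c = 4.41 m

For a rectangular channel, critical depth y_c = (q²/g)^(1/3) where q = Q/b = 115/3.97 = 28.97 m²/s.
So y_c = (28.97²/9.81)^(1/3) = 4.41 m.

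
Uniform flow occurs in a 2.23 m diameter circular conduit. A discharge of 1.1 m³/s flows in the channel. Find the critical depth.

At critical depth, Q² T / (g A³) = 1, i.e. A³/T = Q²/g = 1.1²/9.81 = 0.1233.
Try y = 0.368 m: A³/T = 0.04533 — too small.
Try y = 0.513 m: A³/T = 0.1666 — too large.
Try y = 0.475 m: A³/T = 0.1234 — close enough.

y_c = 0.475 m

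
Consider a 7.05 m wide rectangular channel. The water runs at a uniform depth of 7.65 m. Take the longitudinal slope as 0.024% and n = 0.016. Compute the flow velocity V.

Flow area A = b·y = 7.05 × 7.65 = 53.93 m². Wetted perimeter P = b + 2y = 7.05 + 2×7.65 = 22.35 m.
Hydraulic radius R = A/P = 53.93/22.35 = 2.413 m.
From Manning's equation, V = (1/n) R^(2/3) S^(1/2) = (1/0.016) × 2.413^(2/3) × 0.00024^(1/2) = 1.74 m/s.

V = 1.74 m/s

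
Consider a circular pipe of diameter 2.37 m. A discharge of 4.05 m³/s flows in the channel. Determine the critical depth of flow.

y_c = 0.914 m

At critical depth, Q² T / (g A³) = 1, i.e. A³/T = Q²/g = 4.05²/9.81 = 1.672.
At y = 0.752 m: A³/T = 0.7889 — short.
At y = 1.15 m: A³/T = 4.038 — over.
At y = 0.914 m: A³/T = 1.675 — close enough.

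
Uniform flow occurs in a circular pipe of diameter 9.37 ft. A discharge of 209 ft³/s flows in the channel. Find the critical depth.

At critical depth, Q² T / (g A³) = 1, i.e. A³/T = Q²/g = 209²/32.2 = 1357.
Try y = 3.92 ft: A³/T = 2211 — high.
Try y = 2.95 ft: A³/T = 739.4 — low.
Try y = 3.45 ft: A³/T = 1353 — matches.

y_c = 3.45 ft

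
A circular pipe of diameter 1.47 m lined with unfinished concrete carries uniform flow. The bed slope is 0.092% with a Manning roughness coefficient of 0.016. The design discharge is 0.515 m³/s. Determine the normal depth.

y_n = 0.564 m

Manning's equation rearranged: A R^(2/3) = nQ / (1·√S) = 0.016 × 0.515 / (√0.00092) = 0.2717.
At y = 0.409 m: A R^(2/3) = 0.1473 — short.
At y = 0.564 m: A R^(2/3) = 0.2718 — ≈ 0.2717.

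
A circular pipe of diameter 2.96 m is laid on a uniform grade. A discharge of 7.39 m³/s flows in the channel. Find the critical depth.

At critical depth, Q² T / (g A³) = 1, i.e. A³/T = Q²/g = 7.39²/9.81 = 5.567.
At y = 1.48 m: A³/T = 13.76 — high.
At y = 1.05 m: A³/T = 3.688 — low.
At y = 1.17 m: A³/T = 5.594 — matches.

y_c = 1.17 m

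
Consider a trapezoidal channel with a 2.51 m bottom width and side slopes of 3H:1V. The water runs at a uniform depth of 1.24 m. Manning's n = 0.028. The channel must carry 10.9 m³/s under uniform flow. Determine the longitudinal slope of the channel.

With bottom width b = 2.51 m and side slope z = 3: A = (b + zy)y = (2.51 + 3×1.24)×1.24 = 7.725 m²; P = b + 2y√(1+z²) = 2.51 + 2×1.24×3.162 = 10.35 m.
Hydraulic radius R = A/P = 7.725/10.35 = 0.7462 m.
From Manning's equation, S = [nQ / (1 A R^(2/3))]² = [0.028 × 10.9 / (1 × 7.725 × 0.7462^(2/3))]² = 0.00231.

S = 0.00231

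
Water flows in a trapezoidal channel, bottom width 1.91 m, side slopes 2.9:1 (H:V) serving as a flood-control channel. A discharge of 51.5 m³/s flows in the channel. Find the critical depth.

y_c = 2 m

At critical depth, Q² T / (g A³) = 1, i.e. A³/T = Q²/g = 51.5²/9.81 = 270.4.
Try y = 1.52 m: A³/T = 82.57 — low.
Try y = 2.25 m: A³/T = 457 — high.
Try y = 2 m: A³/T = 271.4 — close enough.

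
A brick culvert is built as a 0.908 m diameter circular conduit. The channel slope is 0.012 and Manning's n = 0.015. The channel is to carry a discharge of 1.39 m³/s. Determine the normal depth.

y_n = 0.609 m

Manning's equation rearranged: A R^(2/3) = nQ / (1·√S) = 0.015 × 1.39 / (√0.012) = 0.1903.
At y = 0.675 m: A R^(2/3) = 0.2175 — too large.
At y = 0.49 m: A R^(2/3) = 0.1368 — too small.
At y = 0.609 m: A R^(2/3) = 0.1905 — ≈ 0.1903.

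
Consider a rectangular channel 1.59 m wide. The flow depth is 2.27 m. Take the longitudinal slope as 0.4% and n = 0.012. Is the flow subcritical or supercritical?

Flow area A = b·y = 1.59 × 2.27 = 3.609 m². Wetted perimeter P = b + 2y = 1.59 + 2×2.27 = 6.13 m.
Hydraulic radius R = A/P = 3.609/6.13 = 0.5888 m.
V = (1/n) R^(2/3) √S = (1/0.012) × 0.5888^(2/3) × √0.004 = 3.702 m/s. Hydraulic depth D_h = A/T = 3.609/1.59 = 2.27 m.
Froude number Fr = V/√(g·D_h) = 3.702/√(9.81×2.27) = 0.785, which is less than 1, so the flow is subcritical.

subcritical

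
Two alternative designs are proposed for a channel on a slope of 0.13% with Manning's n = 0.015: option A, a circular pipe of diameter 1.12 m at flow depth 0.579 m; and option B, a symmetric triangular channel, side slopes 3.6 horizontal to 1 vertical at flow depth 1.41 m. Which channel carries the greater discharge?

channel B

Channel A: For a circular section of diameter D = 1.12 m at depth y = 0.579 m, the central angle is θ = 2 arccos(1 − 2y/D) = 3.209 rad. Then A = (D²/8)(θ − sin θ) = 0.5139 m² and P = Dθ/2 = 1.797 m. Hydraulic radius R = A/P = 0.5139/1.797 = 0.2859 m. Q_A = (1/0.015)·0.5139·0.2859^(2/3)·√0.0013 = 0.5361 m³/s.
Channel B: For a triangular section with side slope z = 3.6: A = zy² = 3.6×1.41² = 7.157 m²; P = 2y√(1+z²) = 2×1.41×3.736 = 10.54 m. Hydraulic radius R = A/P = 7.157/10.54 = 0.6793 m. Q_B = (1/0.015)·7.157·0.6793^(2/3)·√0.0013 = 13.29 m³/s.
Q_A = 0.5361 m³/s vs Q_B = 13.29 m³/s, so channel B carries more.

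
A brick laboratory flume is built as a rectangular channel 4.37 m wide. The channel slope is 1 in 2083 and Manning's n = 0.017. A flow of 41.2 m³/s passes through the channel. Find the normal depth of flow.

y_n = 5.44 m

Manning's equation rearranged: A R^(2/3) = nQ / (1·√S) = 0.017 × 41.2 / (√0.0004801) = 31.97.
At y = 6.96 m: A R^(2/3) = 42.69 — high.
At y = 3.71 m: A R^(2/3) = 20.05 — low.
At y = 5.44 m: A R^(2/3) = 31.96 — matches.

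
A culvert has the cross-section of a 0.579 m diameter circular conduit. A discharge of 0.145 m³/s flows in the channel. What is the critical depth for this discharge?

At critical depth, Q² T / (g A³) = 1, i.e. A³/T = Q²/g = 0.145²/9.81 = 0.002143.
At y = 0.284 m: A³/T = 0.003662 — over.
At y = 0.177 m: A³/T = 0.0005943 — short.
At y = 0.247 m: A³/T = 0.002147 — matches.

y_c = 0.247 m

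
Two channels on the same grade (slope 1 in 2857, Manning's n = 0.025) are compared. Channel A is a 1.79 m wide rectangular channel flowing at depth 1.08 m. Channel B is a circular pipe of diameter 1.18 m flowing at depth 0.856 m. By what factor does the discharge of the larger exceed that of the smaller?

Channel A: Flow area A = b·y = 1.79 × 1.08 = 1.933 m². Wetted perimeter P = b + 2y = 1.79 + 2×1.08 = 3.95 m. Hydraulic radius R = A/P = 1.933/3.95 = 0.4894 m. Q_A = (1/0.025)·1.933·0.4894^(2/3)·√0.00035 = 0.8985 m³/s.
Channel B: For a circular section of diameter D = 1.18 m at depth y = 0.856 m, the central angle is θ = 2 arccos(1 − 2y/D) = 4.077 rad. Then A = (D²/8)(θ − sin θ) = 0.8497 m² and P = Dθ/2 = 2.405 m. Hydraulic radius R = A/P = 0.8497/2.405 = 0.3532 m. Q_B = (1/0.025)·0.8497·0.3532^(2/3)·√0.00035 = 0.3177 m³/s.
The larger discharge is 0.8985 m³/s and the smaller is 0.3177 m³/s; the ratio is 2.83.

2.83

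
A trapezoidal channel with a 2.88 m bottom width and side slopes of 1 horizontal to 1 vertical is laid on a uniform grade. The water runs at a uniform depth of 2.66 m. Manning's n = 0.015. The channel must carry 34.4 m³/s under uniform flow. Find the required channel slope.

With bottom width b = 2.88 m and side slope z = 1: A = (b + zy)y = (2.88 + 1×2.66)×2.66 = 14.74 m²; P = b + 2y√(1+z²) = 2.88 + 2×2.66×1.414 = 10.4 m.
Hydraulic radius R = A/P = 14.74/10.4 = 1.416 m.
From Manning's equation, S = [nQ / (1 A R^(2/3))]² = [0.015 × 34.4 / (1 × 14.74 × 1.416^(2/3))]² = 0.000771.

S = 0.000771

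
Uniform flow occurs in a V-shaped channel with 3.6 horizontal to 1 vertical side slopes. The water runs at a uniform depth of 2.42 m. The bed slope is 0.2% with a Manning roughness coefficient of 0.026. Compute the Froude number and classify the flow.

For a triangular section with side slope z = 3.6: A = zy² = 3.6×2.42² = 21.08 m²; P = 2y√(1+z²) = 2×2.42×3.736 = 18.08 m.
Hydraulic radius R = A/P = 21.08/18.08 = 1.166 m.
V = (1/n) R^(2/3) √S = (1/0.026) × 1.166^(2/3) × √0.002 = 1.905 m/s. Hydraulic depth D_h = A/T = 21.08/17.42 = 1.21 m.
Froude number Fr = V/√(g·D_h) = 1.905/√(9.81×1.21) = 0.553, which is less than 1, so the flow is subcritical.

subcritical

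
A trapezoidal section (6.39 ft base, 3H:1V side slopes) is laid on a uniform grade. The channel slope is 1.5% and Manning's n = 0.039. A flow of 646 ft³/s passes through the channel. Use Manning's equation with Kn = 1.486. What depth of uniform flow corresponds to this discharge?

y_n = 4.13 ft

Manning's equation rearranged: A R^(2/3) = nQ / (1.486·√S) = 0.039 × 646 / (1.486 × √0.015) = 138.4.
Trying y = 4.71 ft: A R^(2/3) = 186.1 — over.
Trying y = 3.27 ft: A R^(2/3) = 82.88 — short.
Trying y = 4.13 ft: A R^(2/3) = 138.5 — close enough.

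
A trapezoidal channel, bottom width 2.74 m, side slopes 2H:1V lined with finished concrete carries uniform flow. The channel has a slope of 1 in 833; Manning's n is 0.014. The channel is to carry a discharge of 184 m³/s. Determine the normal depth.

y_n = 4.1 m

Manning's equation rearranged: A R^(2/3) = nQ / (1·√S) = 0.014 × 184 / (√0.0012) = 74.35.
Try y = 3.62 m: A R^(2/3) = 55.59 — low.
Try y = 4.51 m: A R^(2/3) = 92.82 — high.
Try y = 4.1 m: A R^(2/3) = 74.21 — matches.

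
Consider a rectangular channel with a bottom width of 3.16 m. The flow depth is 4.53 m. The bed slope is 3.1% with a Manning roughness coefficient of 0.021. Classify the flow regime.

supercritical

Flow area A = b·y = 3.16 × 4.53 = 14.31 m². Wetted perimeter P = b + 2y = 3.16 + 2×4.53 = 12.22 m.
Hydraulic radius R = A/P = 14.31/12.22 = 1.171 m.
V = (1/n) R^(2/3) √S = (1/0.021) × 1.171^(2/3) × √0.031 = 9.317 m/s. Hydraulic depth D_h = A/T = 14.31/3.16 = 4.53 m.
Froude number Fr = V/√(g·D_h) = 9.317/√(9.81×4.53) = 1.4, which is greater than 1, so the flow is supercritical.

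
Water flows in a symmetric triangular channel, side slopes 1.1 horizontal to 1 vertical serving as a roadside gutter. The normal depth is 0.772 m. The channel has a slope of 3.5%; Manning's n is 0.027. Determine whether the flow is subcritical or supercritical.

For a triangular section with side slope z = 1.1: A = zy² = 1.1×0.772² = 0.6556 m²; P = 2y√(1+z²) = 2×0.772×1.487 = 2.295 m.
Hydraulic radius R = A/P = 0.6556/2.295 = 0.2856 m.
V = (1/n) R^(2/3) √S = (1/0.027) × 0.2856^(2/3) × √0.035 = 3.005 m/s. Hydraulic depth D_h = A/T = 0.6556/1.698 = 0.386 m.
Froude number Fr = V/√(g·D_h) = 3.005/√(9.81×0.386) = 1.54, which is greater than 1, so the flow is supercritical.

supercritical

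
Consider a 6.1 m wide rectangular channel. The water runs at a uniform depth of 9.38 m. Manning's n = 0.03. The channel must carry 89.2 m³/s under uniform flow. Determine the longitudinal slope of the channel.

S = 0.00072

Flow area A = b·y = 6.1 × 9.38 = 57.22 m². Wetted perimeter P = b + 2y = 6.1 + 2×9.38 = 24.86 m.
Hydraulic radius R = A/P = 57.22/24.86 = 2.302 m.
From Manning's equation, S = [nQ / (1 A R^(2/3))]² = [0.03 × 89.2 / (1 × 57.22 × 2.302^(2/3))]² = 0.00072.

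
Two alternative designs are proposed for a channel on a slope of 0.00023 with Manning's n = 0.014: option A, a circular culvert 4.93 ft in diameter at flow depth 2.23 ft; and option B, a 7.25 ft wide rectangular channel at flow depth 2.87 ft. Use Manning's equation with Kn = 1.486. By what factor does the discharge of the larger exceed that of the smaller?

3.09

Channel A: For a circular section of diameter D = 4.93 ft at depth y = 2.23 ft, the central angle is θ = 2 arccos(1 − 2y/D) = 2.951 rad. Then A = (D²/8)(θ − sin θ) = 8.388 ft² and P = Dθ/2 = 7.273 ft. Hydraulic radius R = A/P = 8.388/7.273 = 1.153 ft. Q_A = (1.486/0.014)·8.388·1.153^(2/3)·√0.00023 = 14.85 ft³/s.
Channel B: Flow area A = b·y = 7.25 × 2.87 = 20.81 ft². Wetted perimeter P = b + 2y = 7.25 + 2×2.87 = 12.99 ft. Hydraulic radius R = A/P = 20.81/12.99 = 1.602 ft. Q_B = (1.486/0.014)·20.81·1.602^(2/3)·√0.00023 = 45.85 ft³/s.
The larger discharge is 45.85 ft³/s and the smaller is 14.85 ft³/s; the ratio is 3.09.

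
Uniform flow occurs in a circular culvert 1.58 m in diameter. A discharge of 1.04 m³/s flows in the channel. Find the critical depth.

y_c = 0.509 m

At critical depth, Q² T / (g A³) = 1, i.e. A³/T = Q²/g = 1.04²/9.81 = 0.1103.
Trying y = 0.575 m: A³/T = 0.1764 — over.
Trying y = 0.427 m: A³/T = 0.05574 — short.
Trying y = 0.509 m: A³/T = 0.1102 — close enough.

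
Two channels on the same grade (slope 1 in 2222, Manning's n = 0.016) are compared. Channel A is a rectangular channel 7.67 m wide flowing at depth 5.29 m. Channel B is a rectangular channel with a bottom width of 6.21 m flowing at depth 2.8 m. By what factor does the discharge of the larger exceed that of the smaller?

Channel A: Flow area A = b·y = 7.67 × 5.29 = 40.57 m². Wetted perimeter P = b + 2y = 7.67 + 2×5.29 = 18.25 m. Hydraulic radius R = A/P = 40.57/18.25 = 2.223 m. Q_A = (1/0.016)·40.57·2.223^(2/3)·√0.00045 = 91.64 m³/s.
Channel B: Flow area A = b·y = 6.21 × 2.8 = 17.39 m². Wetted perimeter P = b + 2y = 6.21 + 2×2.8 = 11.81 m. Hydraulic radius R = A/P = 17.39/11.81 = 1.472 m. Q_B = (1/0.016)·17.39·1.472^(2/3)·√0.00045 = 29.84 m³/s.
The larger discharge is 91.64 m³/s and the smaller is 29.84 m³/s; the ratio is 3.07.

3.07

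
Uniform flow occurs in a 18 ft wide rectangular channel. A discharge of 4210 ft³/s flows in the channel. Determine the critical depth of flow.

y_c = 11.9 ft

For a rectangular channel, critical depth y_c = (q²/g)^(1/3) where q = Q/b = 4210/18 = 233.9 ft²/s.
So y_c = (233.9²/32.2)^(1/3) = 11.9 ft.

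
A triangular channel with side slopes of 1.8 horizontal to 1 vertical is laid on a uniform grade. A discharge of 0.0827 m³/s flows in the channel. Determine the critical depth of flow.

y_c = 0.212 m

At critical depth, Q² T / (g A³) = 1, i.e. A³/T = Q²/g = 0.0827²/9.81 = 0.0006972.
Try y = 0.177 m: A³/T = 0.0002814 — low.
Try y = 0.256 m: A³/T = 0.001781 — high.
Try y = 0.212 m: A³/T = 0.0006937 — ≈ 0.0006972.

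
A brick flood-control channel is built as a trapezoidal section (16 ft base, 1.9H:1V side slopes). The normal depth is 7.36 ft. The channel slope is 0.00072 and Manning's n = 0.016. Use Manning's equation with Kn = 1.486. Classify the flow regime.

With bottom width b = 16 ft and side slope z = 1.9: A = (b + zy)y = (16 + 1.9×7.36)×7.36 = 220.7 ft²; P = b + 2y√(1+z²) = 16 + 2×7.36×2.147 = 47.61 ft.
Hydraulic radius R = A/P = 220.7/47.61 = 4.636 ft.
V = (1.486/n) R^(2/3) √S = (1.486/0.016) × 4.636^(2/3) × √0.00072 = 6.929 ft/s. Hydraulic depth D_h = A/T = 220.7/43.97 = 5.019 ft.
Froude number Fr = V/√(g·D_h) = 6.929/√(32.2×5.019) = 0.545, which is less than 1, so the flow is subcritical.

subcritical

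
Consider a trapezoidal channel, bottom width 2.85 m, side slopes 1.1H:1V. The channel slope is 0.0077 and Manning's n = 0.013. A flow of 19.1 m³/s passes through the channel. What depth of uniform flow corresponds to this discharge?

y_n = 0.959 m

Manning's equation rearranged: A R^(2/3) = nQ / (1·√S) = 0.013 × 19.1 / (√0.0077) = 2.83.
Try y = 0.786 m: A R^(2/3) = 1.99 — short.
Try y = 1.21 m: A R^(2/3) = 4.304 — over.
Try y = 0.959 m: A R^(2/3) = 2.83 — matches.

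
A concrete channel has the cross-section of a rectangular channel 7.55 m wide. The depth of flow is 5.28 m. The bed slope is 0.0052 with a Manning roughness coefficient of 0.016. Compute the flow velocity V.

V = 7.63 m/s

Flow area A = b·y = 7.55 × 5.28 = 39.86 m². Wetted perimeter P = b + 2y = 7.55 + 2×5.28 = 18.11 m.
Hydraulic radius R = A/P = 39.86/18.11 = 2.201 m.
From Manning's equation, V = (1/n) R^(2/3) S^(1/2) = (1/0.016) × 2.201^(2/3) × 0.0052^(1/2) = 7.63 m/s.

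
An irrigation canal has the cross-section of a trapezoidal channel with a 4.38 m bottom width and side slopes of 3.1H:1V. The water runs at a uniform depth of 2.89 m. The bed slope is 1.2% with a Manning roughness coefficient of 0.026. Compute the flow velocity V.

V = 5.91 m/s

With bottom width b = 4.38 m and side slope z = 3.1: A = (b + zy)y = (4.38 + 3.1×2.89)×2.89 = 38.55 m²; P = b + 2y√(1+z²) = 4.38 + 2×2.89×3.257 = 23.21 m.
Hydraulic radius R = A/P = 38.55/23.21 = 1.661 m.
From Manning's equation, V = (1/n) R^(2/3) S^(1/2) = (1/0.026) × 1.661^(2/3) × 0.012^(1/2) = 5.91 m/s.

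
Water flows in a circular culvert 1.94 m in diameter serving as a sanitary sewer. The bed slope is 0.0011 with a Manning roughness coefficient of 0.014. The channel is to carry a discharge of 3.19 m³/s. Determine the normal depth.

y_n = 1.24 m

Manning's equation rearranged: A R^(2/3) = nQ / (1·√S) = 0.014 × 3.19 / (√0.0011) = 1.347.
Try y = 1.01 m: A R^(2/3) = 0.9765 — short.
Try y = 1.51 m: A R^(2/3) = 1.734 — over.
Try y = 1.24 m: A R^(2/3) = 1.347 — matches.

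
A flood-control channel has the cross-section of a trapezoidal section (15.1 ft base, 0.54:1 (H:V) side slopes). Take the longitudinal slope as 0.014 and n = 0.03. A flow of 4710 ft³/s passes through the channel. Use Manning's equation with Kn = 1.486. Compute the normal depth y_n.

Manning's equation rearranged: A R^(2/3) = nQ / (1.486·√S) = 0.03 × 4710 / (1.486 × √0.014) = 803.6.
Trying y = 14.4 ft: A R^(2/3) = 1192 — high.
Trying y = 11.5 ft: A R^(2/3) = 804 — close enough.

y_n = 11.5 ft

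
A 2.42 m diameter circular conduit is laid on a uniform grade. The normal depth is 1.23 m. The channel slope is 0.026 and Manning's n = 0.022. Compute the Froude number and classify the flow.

For a circular section of diameter D = 2.42 m at depth y = 1.23 m, the central angle is θ = 2 arccos(1 − 2y/D) = 3.175 rad. Then A = (D²/8)(θ − sin θ) = 2.348 m² and P = Dθ/2 = 3.841 m.
Hydraulic radius R = A/P = 2.348/3.841 = 0.6113 m.
V = (1/n) R^(2/3) √S = (1/0.022) × 0.6113^(2/3) × √0.026 = 5.279 m/s. Hydraulic depth D_h = A/T = 2.348/2.42 = 0.9705 m.
Froude number Fr = V/√(g·D_h) = 5.279/√(9.81×0.9705) = 1.71, which is greater than 1, so the flow is supercritical.

supercritical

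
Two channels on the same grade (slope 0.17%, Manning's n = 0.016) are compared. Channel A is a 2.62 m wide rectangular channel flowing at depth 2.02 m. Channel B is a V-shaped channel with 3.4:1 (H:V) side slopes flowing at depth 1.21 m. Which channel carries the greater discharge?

Channel A: Flow area A = b·y = 2.62 × 2.02 = 5.292 m². Wetted perimeter P = b + 2y = 2.62 + 2×2.02 = 6.66 m. Hydraulic radius R = A/P = 5.292/6.66 = 0.7947 m. Q_A = (1/0.016)·5.292·0.7947^(2/3)·√0.0017 = 11.7 m³/s.
Channel B: For a triangular section with side slope z = 3.4: A = zy² = 3.4×1.21² = 4.978 m²; P = 2y√(1+z²) = 2×1.21×3.544 = 8.577 m. Hydraulic radius R = A/P = 4.978/8.577 = 0.5804 m. Q_B = (1/0.016)·4.978·0.5804^(2/3)·√0.0017 = 8.926 m³/s.
Q_A = 11.7 m³/s vs Q_B = 8.926 m³/s, so channel A carries more.

channel A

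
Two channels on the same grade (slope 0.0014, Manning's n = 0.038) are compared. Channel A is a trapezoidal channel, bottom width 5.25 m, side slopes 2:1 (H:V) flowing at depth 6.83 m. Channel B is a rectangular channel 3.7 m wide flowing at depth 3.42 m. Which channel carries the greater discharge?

Channel A: With bottom width b = 5.25 m and side slope z = 2: A = (b + zy)y = (5.25 + 2×6.83)×6.83 = 129.2 m²; P = b + 2y√(1+z²) = 5.25 + 2×6.83×2.236 = 35.79 m. Hydraulic radius R = A/P = 129.2/35.79 = 3.608 m. Q_A = (1/0.038)·129.2·3.608^(2/3)·√0.0014 = 299.2 m³/s.
Channel B: Flow area A = b·y = 3.7 × 3.42 = 12.65 m². Wetted perimeter P = b + 2y = 3.7 + 2×3.42 = 10.54 m. Hydraulic radius R = A/P = 12.65/10.54 = 1.201 m. Q_B = (1/0.038)·12.65·1.201^(2/3)·√0.0014 = 14.07 m³/s.
Q_A = 299.2 m³/s vs Q_B = 14.07 m³/s, so channel A carries more.

channel A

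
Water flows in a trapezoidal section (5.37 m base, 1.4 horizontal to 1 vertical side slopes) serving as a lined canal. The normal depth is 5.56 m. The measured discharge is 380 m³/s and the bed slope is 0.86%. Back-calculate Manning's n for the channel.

n = 0.037

With bottom width b = 5.37 m and side slope z = 1.4: A = (b + zy)y = (5.37 + 1.4×5.56)×5.56 = 73.14 m²; P = b + 2y√(1+z²) = 5.37 + 2×5.56×1.72 = 24.5 m.
Hydraulic radius R = A/P = 73.14/24.5 = 2.985 m.
Rearranging Manning's equation: n = (1/Q) A R^(2/3) S^(1/2) = (1/380) × 73.14 × 2.985^(2/3) × √0.0086 = 0.037.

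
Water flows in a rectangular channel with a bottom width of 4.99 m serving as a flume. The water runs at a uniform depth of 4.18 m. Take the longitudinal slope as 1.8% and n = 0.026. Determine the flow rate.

Q = 145 m³/s

Flow area A = b·y = 4.99 × 4.18 = 20.86 m². Wetted perimeter P = b + 2y = 4.99 + 2×4.18 = 13.35 m.
Hydraulic radius R = A/P = 20.86/13.35 = 1.562 m.
Manning's equation: Q = (1/n) A R^(2/3) S^(1/2) = (1/0.026) × 20.86 × 1.562^(2/3) × 0.018^(1/2) = 145 m³/s.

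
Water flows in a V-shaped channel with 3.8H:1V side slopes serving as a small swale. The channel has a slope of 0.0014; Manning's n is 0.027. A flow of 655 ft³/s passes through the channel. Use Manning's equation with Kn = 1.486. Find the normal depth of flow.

Manning's equation rearranged: A R^(2/3) = nQ / (1.486·√S) = 0.027 × 655 / (1.486 × √0.0014) = 318.1.
Try y = 7.4 ft: A R^(2/3) = 486.8 — over.
Try y = 5.23 ft: A R^(2/3) = 192.9 — short.
Try y = 6.31 ft: A R^(2/3) = 318.3 — close enough.

y_n = 6.31 ft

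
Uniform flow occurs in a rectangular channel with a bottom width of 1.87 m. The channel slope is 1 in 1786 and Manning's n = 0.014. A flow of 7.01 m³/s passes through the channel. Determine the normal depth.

y_n = 2.81 m

Manning's equation rearranged: A R^(2/3) = nQ / (1·√S) = 0.014 × 7.01 / (√0.0005599) = 4.148.
At y = 2.22 m: A R^(2/3) = 3.14 — short.
At y = 2.81 m: A R^(2/3) = 4.149 — close enough.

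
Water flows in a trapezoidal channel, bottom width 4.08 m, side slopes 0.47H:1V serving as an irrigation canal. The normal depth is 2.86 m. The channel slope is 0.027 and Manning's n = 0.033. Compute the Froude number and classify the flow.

supercritical

With bottom width b = 4.08 m and side slope z = 0.47: A = (b + zy)y = (4.08 + 0.47×2.86)×2.86 = 15.51 m²; P = b + 2y√(1+z²) = 4.08 + 2×2.86×1.105 = 10.4 m.
Hydraulic radius R = A/P = 15.51/10.4 = 1.492 m.
V = (1/n) R^(2/3) √S = (1/0.033) × 1.492^(2/3) × √0.027 = 6.5 m/s. Hydraulic depth D_h = A/T = 15.51/6.768 = 2.292 m.
Froude number Fr = V/√(g·D_h) = 6.5/√(9.81×2.292) = 1.37, which is greater than 1, so the flow is supercritical.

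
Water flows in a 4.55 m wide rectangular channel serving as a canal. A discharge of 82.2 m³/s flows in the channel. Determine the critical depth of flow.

y_c = 3.22 m

For a rectangular channel, critical depth y_c = (q²/g)^(1/3) where q = Q/b = 82.2/4.55 = 18.07 m²/s.
So y_c = (18.07²/9.81)^(1/3) = 3.22 m.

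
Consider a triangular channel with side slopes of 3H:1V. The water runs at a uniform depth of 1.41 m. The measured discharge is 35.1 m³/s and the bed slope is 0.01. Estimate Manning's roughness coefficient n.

For a triangular section with side slope z = 3: A = zy² = 3×1.41² = 5.964 m²; P = 2y√(1+z²) = 2×1.41×3.162 = 8.918 m.
Hydraulic radius R = A/P = 5.964/8.918 = 0.6688 m.
Rearranging Manning's equation: n = (1/Q) A R^(2/3) S^(1/2) = (1/35.1) × 5.964 × 0.6688^(2/3) × √0.01 = 0.013.

n = 0.013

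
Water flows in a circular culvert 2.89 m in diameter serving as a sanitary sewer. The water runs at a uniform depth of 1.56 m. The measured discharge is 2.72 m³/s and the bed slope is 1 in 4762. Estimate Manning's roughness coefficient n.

For a circular section of diameter D = 2.89 m at depth y = 1.56 m, the central angle is θ = 2 arccos(1 − 2y/D) = 3.301 rad. Then A = (D²/8)(θ − sin θ) = 3.612 m² and P = Dθ/2 = 4.77 m.
Hydraulic radius R = A/P = 3.612/4.77 = 0.7572 m.
Rearranging Manning's equation: n = (1/Q) A R^(2/3) S^(1/2) = (1/2.72) × 3.612 × 0.7572^(2/3) × √0.00021 = 0.016.

n = 0.016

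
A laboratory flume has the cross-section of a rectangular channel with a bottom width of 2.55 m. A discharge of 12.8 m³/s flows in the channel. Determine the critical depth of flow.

For a rectangular channel, critical depth y_c = (q²/g)^(1/3) where q = Q/b = 12.8/2.55 = 5.02 m²/s.
So y_c = (5.02²/9.81)^(1/3) = 1.37 m.

y_c = 1.37 m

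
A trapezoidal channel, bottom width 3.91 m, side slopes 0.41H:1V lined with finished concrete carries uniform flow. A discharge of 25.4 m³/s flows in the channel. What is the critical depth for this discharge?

At critical depth, Q² T / (g A³) = 1, i.e. A³/T = Q²/g = 25.4²/9.81 = 65.77.
At y = 1.67 m: A³/T = 85.57 — high.
At y = 1.32 m: A³/T = 40.63 — low.
At y = 1.54 m: A³/T = 66.13 — ≈ 65.77.

y_c = 1.54 m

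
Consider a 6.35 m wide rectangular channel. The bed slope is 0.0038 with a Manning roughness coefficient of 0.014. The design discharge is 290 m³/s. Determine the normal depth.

Manning's equation rearranged: A R^(2/3) = nQ / (1·√S) = 0.014 × 290 / (√0.0038) = 65.86.
At y = 7.03 m: A R^(2/3) = 75.22 — high.
At y = 4.82 m: A R^(2/3) = 47.18 — low.
At y = 6.3 m: A R^(2/3) = 65.83 — ≈ 65.86.

y_n = 6.3 m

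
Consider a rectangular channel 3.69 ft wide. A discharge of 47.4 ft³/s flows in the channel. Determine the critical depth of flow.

For a rectangular channel, critical depth y_c = (q²/g)^(1/3) where q = Q/b = 47.4/3.69 = 12.85 ft²/s.
So y_c = (12.85²/32.2)^(1/3) = 1.72 ft.

y_c = 1.72 ft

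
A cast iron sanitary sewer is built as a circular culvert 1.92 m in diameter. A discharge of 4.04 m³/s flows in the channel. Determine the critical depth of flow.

y_c = 0.973 m

At critical depth, Q² T / (g A³) = 1, i.e. A³/T = Q²/g = 4.04²/9.81 = 1.664.
At y = 0.708 m: A³/T = 0.4917 — too small.
At y = 1.18 m: A³/T = 3.478 — too large.
At y = 0.973 m: A³/T = 1.663 — ≈ 1.664.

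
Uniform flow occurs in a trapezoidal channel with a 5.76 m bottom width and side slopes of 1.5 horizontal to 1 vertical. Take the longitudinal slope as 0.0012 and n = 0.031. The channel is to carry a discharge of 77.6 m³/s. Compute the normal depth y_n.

Manning's equation rearranged: A R^(2/3) = nQ / (1·√S) = 0.031 × 77.6 / (√0.0012) = 69.44.
At y = 2.6 m: A R^(2/3) = 35.21 — low.
At y = 3.67 m: A R^(2/3) = 69.44 — ≈ 69.44.

y_n = 3.67 m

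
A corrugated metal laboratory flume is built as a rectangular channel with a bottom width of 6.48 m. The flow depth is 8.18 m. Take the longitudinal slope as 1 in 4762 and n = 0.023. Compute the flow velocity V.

Flow area A = b·y = 6.48 × 8.18 = 53.01 m². Wetted perimeter P = b + 2y = 6.48 + 2×8.18 = 22.84 m.
Hydraulic radius R = A/P = 53.01/22.84 = 2.321 m.
From Manning's equation, V = (1/n) R^(2/3) S^(1/2) = (1/0.023) × 2.321^(2/3) × 0.00021^(1/2) = 1.1 m/s.

V = 1.1 m/s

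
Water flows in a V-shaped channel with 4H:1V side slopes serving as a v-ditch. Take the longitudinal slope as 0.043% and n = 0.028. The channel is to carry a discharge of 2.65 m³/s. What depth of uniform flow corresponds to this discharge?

y_n = 1.15 m

Manning's equation rearranged: A R^(2/3) = nQ / (1·√S) = 0.028 × 2.65 / (√0.00043) = 3.578.
Try y = 1.36 m: A R^(2/3) = 5.607 — too large.
Try y = 0.995 m: A R^(2/3) = 2.437 — too small.
Try y = 1.15 m: A R^(2/3) = 3.585 — close enough.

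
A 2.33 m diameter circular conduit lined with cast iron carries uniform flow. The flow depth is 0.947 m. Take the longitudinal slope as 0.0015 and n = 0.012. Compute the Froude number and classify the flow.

For a circular section of diameter D = 2.33 m at depth y = 0.947 m, the central angle is θ = 2 arccos(1 − 2y/D) = 2.765 rad. Then A = (D²/8)(θ − sin θ) = 1.627 m² and P = Dθ/2 = 3.221 m.
Hydraulic radius R = A/P = 1.627/3.221 = 0.5051 m.
V = (1/n) R^(2/3) √S = (1/0.012) × 0.5051^(2/3) × √0.0015 = 2.047 m/s. Hydraulic depth D_h = A/T = 1.627/2.289 = 0.7108 m.
Froude number Fr = V/√(g·D_h) = 2.047/√(9.81×0.7108) = 0.775, which is less than 1, so the flow is subcritical.

subcritical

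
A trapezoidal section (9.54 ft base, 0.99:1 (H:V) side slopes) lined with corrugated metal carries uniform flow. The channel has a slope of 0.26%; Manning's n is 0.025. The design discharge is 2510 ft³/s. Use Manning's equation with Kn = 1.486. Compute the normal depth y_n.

y_n = 11.9 ft

Manning's equation rearranged: A R^(2/3) = nQ / (1.486·√S) = 0.025 × 2510 / (1.486 × √0.0026) = 828.1.
Try y = 9.64 ft: A R^(2/3) = 539.1 — short.
Try y = 15.2 ft: A R^(2/3) = 1386 — over.
Try y = 11.9 ft: A R^(2/3) = 828.1 — matches.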